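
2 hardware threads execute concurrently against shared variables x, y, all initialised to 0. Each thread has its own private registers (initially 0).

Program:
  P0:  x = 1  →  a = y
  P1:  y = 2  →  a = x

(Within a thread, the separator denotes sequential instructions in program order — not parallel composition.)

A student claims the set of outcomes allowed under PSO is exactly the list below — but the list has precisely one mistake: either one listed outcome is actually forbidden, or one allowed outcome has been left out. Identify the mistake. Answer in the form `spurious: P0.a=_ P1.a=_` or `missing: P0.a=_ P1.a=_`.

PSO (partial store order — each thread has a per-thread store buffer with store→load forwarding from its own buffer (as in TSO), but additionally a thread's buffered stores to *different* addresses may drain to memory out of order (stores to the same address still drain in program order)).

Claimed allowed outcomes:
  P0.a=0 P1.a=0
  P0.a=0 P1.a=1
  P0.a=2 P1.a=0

missing: P0.a=2 P1.a=1

outcome vector order: (P0.a,P1.a)
PSO: 4 outcomes — {<0 0> <0 1> <2 0> <2 1>}
PSO∖claimed = {<2 1>}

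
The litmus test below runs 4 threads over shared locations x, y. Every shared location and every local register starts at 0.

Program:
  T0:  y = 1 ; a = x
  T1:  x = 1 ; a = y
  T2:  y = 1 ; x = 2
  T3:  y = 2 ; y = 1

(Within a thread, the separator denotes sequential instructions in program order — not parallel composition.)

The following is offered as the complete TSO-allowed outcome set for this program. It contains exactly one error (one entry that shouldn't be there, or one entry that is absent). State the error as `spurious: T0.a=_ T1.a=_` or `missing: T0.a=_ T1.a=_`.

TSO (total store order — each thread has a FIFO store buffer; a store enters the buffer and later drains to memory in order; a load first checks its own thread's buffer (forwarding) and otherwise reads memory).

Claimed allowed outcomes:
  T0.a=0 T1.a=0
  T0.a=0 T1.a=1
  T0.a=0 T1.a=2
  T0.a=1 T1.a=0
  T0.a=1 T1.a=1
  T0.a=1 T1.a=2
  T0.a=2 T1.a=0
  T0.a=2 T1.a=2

missing: T0.a=2 T1.a=1

outcome vector order: (T0.a,T1.a)
TSO: 9 outcomes — {(0,0); (0,1); (0,2); (1,0); (1,1); (1,2); (2,0); (2,1); (2,2)}
TSO∖claimed = {(2,1)}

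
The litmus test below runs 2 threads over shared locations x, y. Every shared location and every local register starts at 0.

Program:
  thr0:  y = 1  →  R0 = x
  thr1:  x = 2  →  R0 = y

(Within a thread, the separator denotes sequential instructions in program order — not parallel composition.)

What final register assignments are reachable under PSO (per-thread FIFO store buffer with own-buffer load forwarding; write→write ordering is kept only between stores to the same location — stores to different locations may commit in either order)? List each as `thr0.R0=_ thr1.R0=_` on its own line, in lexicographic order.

outcome vector order: (thr0.R0,thr1.R0)
|PSO outcomes| = 4

thr0.R0=0 thr1.R0=0
thr0.R0=0 thr1.R0=1
thr0.R0=2 thr1.R0=0
thr0.R0=2 thr1.R0=1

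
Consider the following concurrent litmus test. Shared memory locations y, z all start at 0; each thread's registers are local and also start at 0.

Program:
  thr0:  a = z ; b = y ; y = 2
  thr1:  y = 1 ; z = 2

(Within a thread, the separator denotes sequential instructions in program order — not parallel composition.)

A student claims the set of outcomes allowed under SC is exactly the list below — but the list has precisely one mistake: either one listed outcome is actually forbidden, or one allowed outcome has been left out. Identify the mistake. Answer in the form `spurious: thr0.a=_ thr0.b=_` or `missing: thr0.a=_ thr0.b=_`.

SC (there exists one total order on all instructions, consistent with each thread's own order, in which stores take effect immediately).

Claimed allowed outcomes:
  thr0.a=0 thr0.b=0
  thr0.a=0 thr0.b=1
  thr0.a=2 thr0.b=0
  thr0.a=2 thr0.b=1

outcome vector order: (thr0.a,thr0.b)
[SC] allowed = {0/0; 0/1; 2/1}
claimed∖SC = {2/0}

spurious: thr0.a=2 thr0.b=0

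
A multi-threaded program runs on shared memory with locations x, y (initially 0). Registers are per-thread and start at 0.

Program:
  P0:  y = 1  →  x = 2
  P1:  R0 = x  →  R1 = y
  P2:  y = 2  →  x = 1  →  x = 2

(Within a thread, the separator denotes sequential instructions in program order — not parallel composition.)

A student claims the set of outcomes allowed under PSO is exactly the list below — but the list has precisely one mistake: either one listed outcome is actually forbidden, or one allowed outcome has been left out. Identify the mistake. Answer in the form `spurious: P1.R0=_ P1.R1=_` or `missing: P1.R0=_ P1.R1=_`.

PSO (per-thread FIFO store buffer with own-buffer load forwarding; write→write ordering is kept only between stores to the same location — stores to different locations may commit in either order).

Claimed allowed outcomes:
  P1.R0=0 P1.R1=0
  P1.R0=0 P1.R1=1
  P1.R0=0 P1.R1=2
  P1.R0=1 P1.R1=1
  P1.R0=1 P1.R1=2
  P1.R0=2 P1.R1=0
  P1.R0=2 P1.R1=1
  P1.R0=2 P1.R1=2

outcome vector order: (P1.R0,P1.R1)
under PSO → <0 0> <0 1> <0 2> <1 0> <1 1> <1 2> <2 0> <2 1> <2 2>
PSO∖claimed = {<1 0>}

missing: P1.R0=1 P1.R1=0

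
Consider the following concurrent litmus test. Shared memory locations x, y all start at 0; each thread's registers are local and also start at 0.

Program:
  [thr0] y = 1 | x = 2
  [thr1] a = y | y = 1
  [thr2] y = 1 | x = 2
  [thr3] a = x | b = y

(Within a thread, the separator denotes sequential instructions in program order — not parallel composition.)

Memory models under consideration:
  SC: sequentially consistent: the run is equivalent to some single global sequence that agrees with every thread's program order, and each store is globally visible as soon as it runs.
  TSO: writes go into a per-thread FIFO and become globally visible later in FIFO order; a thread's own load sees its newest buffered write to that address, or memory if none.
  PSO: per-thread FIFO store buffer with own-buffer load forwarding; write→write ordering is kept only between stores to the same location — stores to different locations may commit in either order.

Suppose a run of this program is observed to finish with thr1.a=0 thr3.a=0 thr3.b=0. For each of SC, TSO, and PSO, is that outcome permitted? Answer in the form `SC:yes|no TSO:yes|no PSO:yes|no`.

outcome vector order: (thr1.a,thr3.a,thr3.b)
SC (6): 000; 001; 021; 100; 101; 121
TSO (6): 000; 001; 021; 100; 101; 121
PSO (8): 000; 001; 020; 021; 100; 101; 120; 121
target 000 ∈ {SC,TSO,PSO}

SC:yes TSO:yes PSO:yes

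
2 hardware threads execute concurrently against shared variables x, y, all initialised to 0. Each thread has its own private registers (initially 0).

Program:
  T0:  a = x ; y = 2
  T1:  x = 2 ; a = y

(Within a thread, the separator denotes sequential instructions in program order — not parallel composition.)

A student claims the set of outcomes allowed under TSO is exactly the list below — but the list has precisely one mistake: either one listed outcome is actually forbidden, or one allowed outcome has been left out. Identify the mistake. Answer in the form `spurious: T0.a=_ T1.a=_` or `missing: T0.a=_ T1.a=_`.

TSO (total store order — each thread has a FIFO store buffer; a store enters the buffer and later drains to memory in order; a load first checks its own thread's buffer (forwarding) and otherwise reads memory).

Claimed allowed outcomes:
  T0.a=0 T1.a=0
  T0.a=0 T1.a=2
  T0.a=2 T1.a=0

outcome vector order: (T0.a,T1.a)
[TSO] allowed = {0/0, 0/2, 2/0, 2/2}
TSO∖claimed = {2/2}

missing: T0.a=2 T1.a=2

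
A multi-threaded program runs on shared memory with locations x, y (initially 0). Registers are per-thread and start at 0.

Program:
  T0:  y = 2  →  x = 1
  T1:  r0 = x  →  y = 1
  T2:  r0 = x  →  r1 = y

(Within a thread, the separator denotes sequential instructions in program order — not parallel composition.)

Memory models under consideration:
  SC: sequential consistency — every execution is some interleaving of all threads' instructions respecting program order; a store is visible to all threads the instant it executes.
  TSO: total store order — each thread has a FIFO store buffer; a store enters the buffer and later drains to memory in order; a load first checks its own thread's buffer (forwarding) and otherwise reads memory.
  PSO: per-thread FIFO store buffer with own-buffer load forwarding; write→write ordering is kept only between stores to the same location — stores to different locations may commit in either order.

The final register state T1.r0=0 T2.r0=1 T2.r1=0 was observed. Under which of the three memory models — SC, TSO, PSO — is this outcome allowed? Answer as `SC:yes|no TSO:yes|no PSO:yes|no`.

SC:no TSO:no PSO:yes

outcome vector order: (T1.r0,T2.r0,T2.r1)
[SC] allowed = {(0,0,0); (0,0,1); (0,0,2); (0,1,1); (0,1,2); (1,0,0); (1,0,1); (1,0,2); (1,1,1); (1,1,2)}
[TSO] allowed = {(0,0,0); (0,0,1); (0,0,2); (0,1,1); (0,1,2); (1,0,0); (1,0,1); (1,0,2); (1,1,1); (1,1,2)}
[PSO] allowed = {(0,0,0); (0,0,1); (0,0,2); (0,1,0); (0,1,1); (0,1,2); (1,0,0); (1,0,1); (1,0,2); (1,1,0); (1,1,1); (1,1,2)}
target (0,1,0) ∈ {PSO}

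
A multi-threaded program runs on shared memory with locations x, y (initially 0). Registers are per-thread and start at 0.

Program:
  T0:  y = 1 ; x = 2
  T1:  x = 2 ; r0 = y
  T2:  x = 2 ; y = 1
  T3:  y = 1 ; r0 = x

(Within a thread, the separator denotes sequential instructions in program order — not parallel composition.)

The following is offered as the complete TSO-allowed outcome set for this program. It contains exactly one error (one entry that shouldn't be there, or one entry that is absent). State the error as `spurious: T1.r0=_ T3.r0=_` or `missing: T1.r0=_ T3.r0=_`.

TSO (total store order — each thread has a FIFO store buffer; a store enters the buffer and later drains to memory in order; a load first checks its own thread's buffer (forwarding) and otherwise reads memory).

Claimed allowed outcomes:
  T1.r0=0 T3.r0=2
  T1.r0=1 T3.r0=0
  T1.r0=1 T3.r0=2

outcome vector order: (T1.r0,T3.r0)
TSO: 4 outcomes — {(0,0) (0,2) (1,0) (1,2)}
TSO∖claimed = {(0,0)}

missing: T1.r0=0 T3.r0=0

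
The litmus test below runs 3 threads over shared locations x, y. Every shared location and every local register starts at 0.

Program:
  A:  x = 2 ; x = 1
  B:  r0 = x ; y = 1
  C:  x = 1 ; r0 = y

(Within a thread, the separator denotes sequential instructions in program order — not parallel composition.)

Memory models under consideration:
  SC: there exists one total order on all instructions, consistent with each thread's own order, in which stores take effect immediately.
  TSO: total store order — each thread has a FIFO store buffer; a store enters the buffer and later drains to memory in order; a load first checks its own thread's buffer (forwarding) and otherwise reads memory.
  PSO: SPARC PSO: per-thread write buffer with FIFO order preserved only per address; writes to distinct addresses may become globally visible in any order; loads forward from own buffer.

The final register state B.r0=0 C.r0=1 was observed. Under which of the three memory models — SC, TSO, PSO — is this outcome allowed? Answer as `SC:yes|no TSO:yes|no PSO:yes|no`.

outcome vector order: (B.r0,C.r0)
SC (6): <0 0>, <0 1>, <1 0>, <1 1>, <2 0>, <2 1>
TSO (6): <0 0>, <0 1>, <1 0>, <1 1>, <2 0>, <2 1>
PSO (6): <0 0>, <0 1>, <1 0>, <1 1>, <2 0>, <2 1>
target <0 1> ∈ {SC,TSO,PSO}

SC:yes TSO:yes PSO:yes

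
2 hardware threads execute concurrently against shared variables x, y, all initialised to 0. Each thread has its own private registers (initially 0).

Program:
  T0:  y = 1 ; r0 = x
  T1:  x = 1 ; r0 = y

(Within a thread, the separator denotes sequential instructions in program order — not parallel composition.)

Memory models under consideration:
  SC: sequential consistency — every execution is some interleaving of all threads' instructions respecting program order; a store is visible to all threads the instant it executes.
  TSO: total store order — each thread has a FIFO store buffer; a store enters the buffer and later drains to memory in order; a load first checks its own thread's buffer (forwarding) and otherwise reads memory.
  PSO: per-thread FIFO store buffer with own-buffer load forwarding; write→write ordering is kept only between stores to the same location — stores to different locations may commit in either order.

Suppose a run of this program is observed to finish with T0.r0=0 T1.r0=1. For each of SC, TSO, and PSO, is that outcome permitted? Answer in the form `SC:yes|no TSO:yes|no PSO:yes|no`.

outcome vector order: (T0.r0,T1.r0)
SC: 3 outcomes — {0/1; 1/0; 1/1}
TSO: 4 outcomes — {0/0; 0/1; 1/0; 1/1}
PSO: 4 outcomes — {0/0; 0/1; 1/0; 1/1}
target 0/1 ∈ {SC,TSO,PSO}

SC:yes TSO:yes PSO:yes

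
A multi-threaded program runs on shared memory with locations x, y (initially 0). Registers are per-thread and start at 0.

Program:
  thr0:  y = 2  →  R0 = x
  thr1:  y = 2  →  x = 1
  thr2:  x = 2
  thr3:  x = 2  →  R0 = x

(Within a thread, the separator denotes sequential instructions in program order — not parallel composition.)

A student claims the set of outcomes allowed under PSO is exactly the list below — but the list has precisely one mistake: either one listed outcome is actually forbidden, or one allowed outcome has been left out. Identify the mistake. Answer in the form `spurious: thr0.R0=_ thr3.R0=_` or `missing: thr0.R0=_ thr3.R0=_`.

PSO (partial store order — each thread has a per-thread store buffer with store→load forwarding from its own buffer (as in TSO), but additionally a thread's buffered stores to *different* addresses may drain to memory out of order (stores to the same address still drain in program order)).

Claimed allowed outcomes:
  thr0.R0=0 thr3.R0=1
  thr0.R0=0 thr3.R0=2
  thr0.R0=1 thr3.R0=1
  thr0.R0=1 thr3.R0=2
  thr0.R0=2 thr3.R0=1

outcome vector order: (thr0.R0,thr3.R0)
under PSO → <0 1> <0 2> <1 1> <1 2> <2 1> <2 2>
PSO∖claimed = {<2 2>}

missing: thr0.R0=2 thr3.R0=2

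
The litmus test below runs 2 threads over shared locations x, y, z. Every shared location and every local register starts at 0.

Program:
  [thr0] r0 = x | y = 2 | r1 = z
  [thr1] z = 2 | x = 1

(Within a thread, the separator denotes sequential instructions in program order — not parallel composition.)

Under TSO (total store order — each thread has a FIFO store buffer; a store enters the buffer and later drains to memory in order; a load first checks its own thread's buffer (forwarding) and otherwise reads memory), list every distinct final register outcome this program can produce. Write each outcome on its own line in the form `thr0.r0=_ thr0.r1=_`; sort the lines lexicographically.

outcome vector order: (thr0.r0,thr0.r1)
|TSO outcomes| = 3

thr0.r0=0 thr0.r1=0
thr0.r0=0 thr0.r1=2
thr0.r0=1 thr0.r1=2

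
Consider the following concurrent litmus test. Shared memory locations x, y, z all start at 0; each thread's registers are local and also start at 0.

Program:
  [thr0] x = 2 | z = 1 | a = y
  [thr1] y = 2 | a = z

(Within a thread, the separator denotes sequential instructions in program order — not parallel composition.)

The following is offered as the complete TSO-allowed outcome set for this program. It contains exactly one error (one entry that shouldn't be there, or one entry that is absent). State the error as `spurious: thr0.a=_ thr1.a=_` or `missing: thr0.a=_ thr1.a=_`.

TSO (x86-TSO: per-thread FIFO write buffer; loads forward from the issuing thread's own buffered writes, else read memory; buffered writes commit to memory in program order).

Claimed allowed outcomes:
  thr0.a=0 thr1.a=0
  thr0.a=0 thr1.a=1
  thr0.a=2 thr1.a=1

outcome vector order: (thr0.a,thr1.a)
[TSO] allowed = {00, 01, 20, 21}
TSO∖claimed = {20}

missing: thr0.a=2 thr1.a=0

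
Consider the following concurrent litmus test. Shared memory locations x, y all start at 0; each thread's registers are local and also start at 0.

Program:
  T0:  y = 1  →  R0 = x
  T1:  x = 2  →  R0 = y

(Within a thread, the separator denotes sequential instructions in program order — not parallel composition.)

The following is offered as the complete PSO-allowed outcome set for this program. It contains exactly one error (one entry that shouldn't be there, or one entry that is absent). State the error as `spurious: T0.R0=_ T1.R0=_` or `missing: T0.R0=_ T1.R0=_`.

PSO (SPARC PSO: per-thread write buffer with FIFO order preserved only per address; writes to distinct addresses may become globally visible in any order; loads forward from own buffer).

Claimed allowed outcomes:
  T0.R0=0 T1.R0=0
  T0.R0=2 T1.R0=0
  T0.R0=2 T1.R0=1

outcome vector order: (T0.R0,T1.R0)
under PSO → <0 0> <0 1> <2 0> <2 1>
PSO∖claimed = {<0 1>}

missing: T0.R0=0 T1.R0=1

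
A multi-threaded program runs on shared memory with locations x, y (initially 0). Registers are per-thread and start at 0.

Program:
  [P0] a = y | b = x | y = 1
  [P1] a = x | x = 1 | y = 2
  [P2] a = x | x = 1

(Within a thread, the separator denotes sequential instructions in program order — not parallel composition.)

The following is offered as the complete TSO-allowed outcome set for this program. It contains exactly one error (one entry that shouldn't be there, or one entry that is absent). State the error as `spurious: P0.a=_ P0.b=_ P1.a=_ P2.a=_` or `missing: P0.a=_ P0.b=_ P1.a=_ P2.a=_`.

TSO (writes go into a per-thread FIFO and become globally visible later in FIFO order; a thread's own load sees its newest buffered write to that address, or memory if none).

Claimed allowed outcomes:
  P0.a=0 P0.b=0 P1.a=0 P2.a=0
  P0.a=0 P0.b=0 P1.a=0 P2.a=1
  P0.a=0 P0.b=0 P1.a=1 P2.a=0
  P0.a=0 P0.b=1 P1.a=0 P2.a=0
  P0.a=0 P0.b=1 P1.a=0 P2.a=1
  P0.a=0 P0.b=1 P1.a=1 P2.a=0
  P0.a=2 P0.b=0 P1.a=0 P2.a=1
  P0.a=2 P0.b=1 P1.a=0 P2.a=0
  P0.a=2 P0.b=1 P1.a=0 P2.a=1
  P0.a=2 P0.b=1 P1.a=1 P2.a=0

spurious: P0.a=2 P0.b=0 P1.a=0 P2.a=1

outcome vector order: (P0.a,P0.b,P1.a,P2.a)
[TSO] allowed = {0/0/0/0, 0/0/0/1, 0/0/1/0, 0/1/0/0, 0/1/0/1, 0/1/1/0, 2/1/0/0, 2/1/0/1, 2/1/1/0}
claimed∖TSO = {2/0/0/1}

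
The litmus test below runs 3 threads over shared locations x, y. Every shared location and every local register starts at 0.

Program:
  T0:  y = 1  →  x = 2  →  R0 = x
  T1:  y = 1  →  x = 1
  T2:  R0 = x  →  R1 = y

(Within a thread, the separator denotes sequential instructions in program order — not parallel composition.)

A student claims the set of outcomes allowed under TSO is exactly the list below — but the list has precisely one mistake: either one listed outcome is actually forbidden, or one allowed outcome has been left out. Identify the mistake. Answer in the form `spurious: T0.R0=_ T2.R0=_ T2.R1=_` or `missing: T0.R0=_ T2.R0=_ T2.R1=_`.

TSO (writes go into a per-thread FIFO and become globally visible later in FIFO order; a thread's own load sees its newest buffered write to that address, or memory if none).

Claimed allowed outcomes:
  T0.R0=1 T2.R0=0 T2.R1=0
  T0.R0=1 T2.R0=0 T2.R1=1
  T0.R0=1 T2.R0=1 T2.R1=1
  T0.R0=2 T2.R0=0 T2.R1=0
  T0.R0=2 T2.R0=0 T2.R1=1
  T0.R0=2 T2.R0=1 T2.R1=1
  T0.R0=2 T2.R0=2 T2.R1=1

missing: T0.R0=1 T2.R0=2 T2.R1=1

outcome vector order: (T0.R0,T2.R0,T2.R1)
TSO: 8 outcomes — {<1 0 0>, <1 0 1>, <1 1 1>, <1 2 1>, <2 0 0>, <2 0 1>, <2 1 1>, <2 2 1>}
TSO∖claimed = {<1 2 1>}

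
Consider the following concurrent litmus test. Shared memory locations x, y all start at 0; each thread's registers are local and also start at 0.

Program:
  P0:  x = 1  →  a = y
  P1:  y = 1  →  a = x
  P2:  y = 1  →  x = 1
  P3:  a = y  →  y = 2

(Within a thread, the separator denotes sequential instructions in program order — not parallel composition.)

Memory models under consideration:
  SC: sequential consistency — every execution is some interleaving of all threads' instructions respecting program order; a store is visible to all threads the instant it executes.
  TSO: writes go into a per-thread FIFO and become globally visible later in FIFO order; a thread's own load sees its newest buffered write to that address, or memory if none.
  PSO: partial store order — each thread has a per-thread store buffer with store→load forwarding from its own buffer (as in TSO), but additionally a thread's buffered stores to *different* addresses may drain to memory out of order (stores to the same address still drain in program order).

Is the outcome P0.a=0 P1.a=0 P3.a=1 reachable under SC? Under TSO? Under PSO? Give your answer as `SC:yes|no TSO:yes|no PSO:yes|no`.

outcome vector order: (P0.a,P1.a,P3.a)
SC: 10 outcomes — {<0 1 0>; <0 1 1>; <1 0 0>; <1 0 1>; <1 1 0>; <1 1 1>; <2 0 0>; <2 0 1>; <2 1 0>; <2 1 1>}
TSO: 12 outcomes — {<0 0 0>; <0 0 1>; <0 1 0>; <0 1 1>; <1 0 0>; <1 0 1>; <1 1 0>; <1 1 1>; <2 0 0>; <2 0 1>; <2 1 0>; <2 1 1>}
PSO: 12 outcomes — {<0 0 0>; <0 0 1>; <0 1 0>; <0 1 1>; <1 0 0>; <1 0 1>; <1 1 0>; <1 1 1>; <2 0 0>; <2 0 1>; <2 1 0>; <2 1 1>}
target <0 0 1> ∈ {TSO,PSO}

SC:no TSO:yes PSO:yes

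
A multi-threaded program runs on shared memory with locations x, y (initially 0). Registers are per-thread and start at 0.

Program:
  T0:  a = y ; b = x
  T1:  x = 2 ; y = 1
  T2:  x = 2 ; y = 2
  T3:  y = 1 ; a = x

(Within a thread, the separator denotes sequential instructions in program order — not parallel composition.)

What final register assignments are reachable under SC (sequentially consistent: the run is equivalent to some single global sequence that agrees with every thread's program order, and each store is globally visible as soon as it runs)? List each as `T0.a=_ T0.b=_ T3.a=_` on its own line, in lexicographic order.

outcome vector order: (T0.a,T0.b,T3.a)
|SC outcomes| = 10

T0.a=0 T0.b=0 T3.a=0
T0.a=0 T0.b=0 T3.a=2
T0.a=0 T0.b=2 T3.a=0
T0.a=0 T0.b=2 T3.a=2
T0.a=1 T0.b=0 T3.a=0
T0.a=1 T0.b=0 T3.a=2
T0.a=1 T0.b=2 T3.a=0
T0.a=1 T0.b=2 T3.a=2
T0.a=2 T0.b=2 T3.a=0
T0.a=2 T0.b=2 T3.a=2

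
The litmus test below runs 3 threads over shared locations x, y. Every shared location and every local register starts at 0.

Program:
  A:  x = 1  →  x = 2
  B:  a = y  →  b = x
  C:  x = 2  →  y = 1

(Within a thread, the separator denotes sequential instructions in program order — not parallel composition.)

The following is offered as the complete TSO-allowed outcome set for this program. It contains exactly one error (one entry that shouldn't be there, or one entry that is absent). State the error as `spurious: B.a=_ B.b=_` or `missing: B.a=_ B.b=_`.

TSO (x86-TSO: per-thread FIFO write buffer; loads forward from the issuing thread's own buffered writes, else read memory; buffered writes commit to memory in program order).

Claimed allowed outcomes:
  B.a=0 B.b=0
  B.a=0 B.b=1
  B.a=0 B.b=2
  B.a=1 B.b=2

missing: B.a=1 B.b=1

outcome vector order: (B.a,B.b)
under TSO → 0/0, 0/1, 0/2, 1/1, 1/2
TSO∖claimed = {1/1}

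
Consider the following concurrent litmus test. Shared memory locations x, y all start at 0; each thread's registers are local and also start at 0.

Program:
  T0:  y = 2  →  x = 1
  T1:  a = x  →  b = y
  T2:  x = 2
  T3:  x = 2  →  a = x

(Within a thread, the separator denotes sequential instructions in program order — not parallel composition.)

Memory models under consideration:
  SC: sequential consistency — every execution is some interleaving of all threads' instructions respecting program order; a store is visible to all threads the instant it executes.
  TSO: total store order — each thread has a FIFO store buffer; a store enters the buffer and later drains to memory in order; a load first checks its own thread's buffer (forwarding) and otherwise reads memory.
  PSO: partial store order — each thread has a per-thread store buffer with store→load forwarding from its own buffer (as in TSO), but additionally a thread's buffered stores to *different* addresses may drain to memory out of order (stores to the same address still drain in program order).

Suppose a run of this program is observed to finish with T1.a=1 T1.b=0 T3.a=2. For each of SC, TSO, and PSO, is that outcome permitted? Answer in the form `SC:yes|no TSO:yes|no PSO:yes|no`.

SC:no TSO:no PSO:yes

outcome vector order: (T1.a,T1.b,T3.a)
SC (10): 001 002 021 022 121 122 201 202 221 222
TSO (10): 001 002 021 022 121 122 201 202 221 222
PSO (12): 001 002 021 022 101 102 121 122 201 202 221 222
target 102 ∈ {PSO}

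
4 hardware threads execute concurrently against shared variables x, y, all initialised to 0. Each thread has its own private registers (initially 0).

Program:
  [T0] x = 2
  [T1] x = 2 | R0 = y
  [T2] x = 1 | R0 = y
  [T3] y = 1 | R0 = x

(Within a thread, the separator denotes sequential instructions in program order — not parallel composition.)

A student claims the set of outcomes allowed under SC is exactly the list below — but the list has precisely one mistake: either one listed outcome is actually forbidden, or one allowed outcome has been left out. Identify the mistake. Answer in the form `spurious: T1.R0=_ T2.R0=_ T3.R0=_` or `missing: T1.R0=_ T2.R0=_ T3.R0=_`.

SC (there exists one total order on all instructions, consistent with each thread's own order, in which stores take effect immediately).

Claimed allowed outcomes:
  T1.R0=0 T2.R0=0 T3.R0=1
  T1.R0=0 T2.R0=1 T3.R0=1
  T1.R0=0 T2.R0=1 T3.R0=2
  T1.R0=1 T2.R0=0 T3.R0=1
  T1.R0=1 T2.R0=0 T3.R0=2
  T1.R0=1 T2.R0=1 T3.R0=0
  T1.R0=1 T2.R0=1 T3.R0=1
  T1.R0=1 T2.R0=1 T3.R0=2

outcome vector order: (T1.R0,T2.R0,T3.R0)
SC: 9 outcomes — {(0,0,1); (0,0,2); (0,1,1); (0,1,2); (1,0,1); (1,0,2); (1,1,0); (1,1,1); (1,1,2)}
SC∖claimed = {(0,0,2)}

missing: T1.R0=0 T2.R0=0 T3.R0=2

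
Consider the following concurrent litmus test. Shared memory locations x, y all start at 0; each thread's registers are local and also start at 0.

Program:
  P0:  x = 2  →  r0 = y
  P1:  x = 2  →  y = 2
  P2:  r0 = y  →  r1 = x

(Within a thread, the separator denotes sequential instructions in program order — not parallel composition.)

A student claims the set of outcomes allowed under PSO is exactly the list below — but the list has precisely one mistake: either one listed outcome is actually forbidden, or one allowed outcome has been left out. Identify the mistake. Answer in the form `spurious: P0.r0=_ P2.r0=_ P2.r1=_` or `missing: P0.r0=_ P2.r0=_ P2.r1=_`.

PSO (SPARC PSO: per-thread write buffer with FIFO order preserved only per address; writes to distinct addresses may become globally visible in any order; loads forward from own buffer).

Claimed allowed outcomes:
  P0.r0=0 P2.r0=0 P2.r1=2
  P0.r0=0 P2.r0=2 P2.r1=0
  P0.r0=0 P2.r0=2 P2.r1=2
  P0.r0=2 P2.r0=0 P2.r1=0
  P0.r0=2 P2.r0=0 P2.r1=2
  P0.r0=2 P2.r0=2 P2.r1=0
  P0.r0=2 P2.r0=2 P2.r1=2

missing: P0.r0=0 P2.r0=0 P2.r1=0

outcome vector order: (P0.r0,P2.r0,P2.r1)
under PSO → 000; 002; 020; 022; 200; 202; 220; 222
PSO∖claimed = {000}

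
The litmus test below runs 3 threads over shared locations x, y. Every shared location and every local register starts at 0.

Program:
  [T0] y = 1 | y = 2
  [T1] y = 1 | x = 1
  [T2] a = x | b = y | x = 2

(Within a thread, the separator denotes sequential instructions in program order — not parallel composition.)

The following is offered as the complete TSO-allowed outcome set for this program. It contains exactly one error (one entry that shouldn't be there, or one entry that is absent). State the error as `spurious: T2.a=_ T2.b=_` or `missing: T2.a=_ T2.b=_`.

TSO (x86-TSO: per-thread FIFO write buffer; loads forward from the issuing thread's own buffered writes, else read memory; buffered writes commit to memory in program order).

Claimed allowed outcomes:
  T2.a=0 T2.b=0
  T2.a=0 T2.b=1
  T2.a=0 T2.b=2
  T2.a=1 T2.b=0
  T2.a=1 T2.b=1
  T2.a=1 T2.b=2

outcome vector order: (T2.a,T2.b)
[TSO] allowed = {(0,0); (0,1); (0,2); (1,1); (1,2)}
claimed∖TSO = {(1,0)}

spurious: T2.a=1 T2.b=0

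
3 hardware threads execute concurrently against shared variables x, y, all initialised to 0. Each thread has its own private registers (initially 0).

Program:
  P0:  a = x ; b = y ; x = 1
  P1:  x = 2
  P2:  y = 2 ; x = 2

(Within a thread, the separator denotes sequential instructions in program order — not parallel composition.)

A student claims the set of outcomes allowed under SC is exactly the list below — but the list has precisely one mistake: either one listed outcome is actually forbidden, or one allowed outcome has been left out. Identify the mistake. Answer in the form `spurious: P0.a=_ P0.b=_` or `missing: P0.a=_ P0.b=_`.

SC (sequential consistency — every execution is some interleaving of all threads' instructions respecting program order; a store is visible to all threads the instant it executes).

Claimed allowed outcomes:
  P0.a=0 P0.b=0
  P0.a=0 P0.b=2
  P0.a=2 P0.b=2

missing: P0.a=2 P0.b=0

outcome vector order: (P0.a,P0.b)
under SC → 0/0; 0/2; 2/0; 2/2
SC∖claimed = {2/0}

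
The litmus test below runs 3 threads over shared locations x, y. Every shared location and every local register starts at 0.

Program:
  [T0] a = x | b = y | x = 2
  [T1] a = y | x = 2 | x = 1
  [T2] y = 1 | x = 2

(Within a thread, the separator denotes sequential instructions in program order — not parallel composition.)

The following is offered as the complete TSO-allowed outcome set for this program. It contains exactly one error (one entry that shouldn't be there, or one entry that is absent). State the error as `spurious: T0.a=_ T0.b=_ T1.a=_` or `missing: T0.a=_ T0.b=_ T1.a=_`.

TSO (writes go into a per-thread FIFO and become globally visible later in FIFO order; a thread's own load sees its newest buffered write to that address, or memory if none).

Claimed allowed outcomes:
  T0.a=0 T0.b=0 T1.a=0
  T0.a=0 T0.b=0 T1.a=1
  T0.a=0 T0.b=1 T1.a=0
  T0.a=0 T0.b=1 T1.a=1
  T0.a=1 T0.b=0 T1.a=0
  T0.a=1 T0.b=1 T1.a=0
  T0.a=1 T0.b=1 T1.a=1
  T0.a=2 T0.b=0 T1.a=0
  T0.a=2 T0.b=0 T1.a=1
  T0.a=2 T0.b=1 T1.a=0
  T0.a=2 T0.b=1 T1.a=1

outcome vector order: (T0.a,T0.b,T1.a)
TSO (10): 000 001 010 011 100 110 111 200 210 211
claimed∖TSO = {201}

spurious: T0.a=2 T0.b=0 T1.a=1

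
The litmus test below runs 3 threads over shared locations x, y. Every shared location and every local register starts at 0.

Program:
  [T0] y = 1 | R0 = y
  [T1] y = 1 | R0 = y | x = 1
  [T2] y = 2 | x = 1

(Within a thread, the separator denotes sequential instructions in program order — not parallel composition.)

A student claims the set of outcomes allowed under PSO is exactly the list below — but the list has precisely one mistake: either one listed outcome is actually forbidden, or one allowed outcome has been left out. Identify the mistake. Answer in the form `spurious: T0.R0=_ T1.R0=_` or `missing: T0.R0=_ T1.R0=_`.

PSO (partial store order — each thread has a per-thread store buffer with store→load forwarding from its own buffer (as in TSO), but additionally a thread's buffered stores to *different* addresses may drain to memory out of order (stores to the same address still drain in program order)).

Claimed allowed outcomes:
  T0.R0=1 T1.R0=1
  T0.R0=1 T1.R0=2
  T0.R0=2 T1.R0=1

outcome vector order: (T0.R0,T1.R0)
PSO (4): 1/1, 1/2, 2/1, 2/2
PSO∖claimed = {2/2}

missing: T0.R0=2 T1.R0=2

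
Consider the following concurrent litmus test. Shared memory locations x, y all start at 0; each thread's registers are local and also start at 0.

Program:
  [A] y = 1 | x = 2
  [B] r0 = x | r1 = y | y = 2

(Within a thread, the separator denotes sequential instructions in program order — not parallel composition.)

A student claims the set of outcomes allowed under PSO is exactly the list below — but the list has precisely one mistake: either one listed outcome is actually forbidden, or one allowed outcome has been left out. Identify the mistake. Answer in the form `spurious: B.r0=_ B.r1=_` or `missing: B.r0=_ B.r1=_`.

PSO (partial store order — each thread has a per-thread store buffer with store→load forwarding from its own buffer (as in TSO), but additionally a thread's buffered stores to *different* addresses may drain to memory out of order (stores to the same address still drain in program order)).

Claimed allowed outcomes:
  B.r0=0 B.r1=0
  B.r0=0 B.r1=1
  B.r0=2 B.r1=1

missing: B.r0=2 B.r1=0

outcome vector order: (B.r0,B.r1)
PSO (4): 00; 01; 20; 21
PSO∖claimed = {20}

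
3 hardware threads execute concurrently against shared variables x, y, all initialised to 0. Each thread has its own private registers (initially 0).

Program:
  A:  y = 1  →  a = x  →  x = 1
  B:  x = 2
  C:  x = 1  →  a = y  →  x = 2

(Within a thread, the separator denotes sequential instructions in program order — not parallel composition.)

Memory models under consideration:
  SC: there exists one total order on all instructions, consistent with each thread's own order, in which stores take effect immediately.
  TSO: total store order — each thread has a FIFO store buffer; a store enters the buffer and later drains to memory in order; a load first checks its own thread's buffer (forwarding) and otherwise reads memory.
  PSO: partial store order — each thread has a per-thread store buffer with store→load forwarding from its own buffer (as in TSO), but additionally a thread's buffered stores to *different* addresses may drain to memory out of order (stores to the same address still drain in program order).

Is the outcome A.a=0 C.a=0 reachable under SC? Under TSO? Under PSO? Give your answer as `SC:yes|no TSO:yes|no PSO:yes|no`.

SC:no TSO:yes PSO:yes

outcome vector order: (A.a,C.a)
SC (5): 01; 10; 11; 20; 21
TSO (6): 00; 01; 10; 11; 20; 21
PSO (6): 00; 01; 10; 11; 20; 21
target 00 ∈ {TSO,PSO}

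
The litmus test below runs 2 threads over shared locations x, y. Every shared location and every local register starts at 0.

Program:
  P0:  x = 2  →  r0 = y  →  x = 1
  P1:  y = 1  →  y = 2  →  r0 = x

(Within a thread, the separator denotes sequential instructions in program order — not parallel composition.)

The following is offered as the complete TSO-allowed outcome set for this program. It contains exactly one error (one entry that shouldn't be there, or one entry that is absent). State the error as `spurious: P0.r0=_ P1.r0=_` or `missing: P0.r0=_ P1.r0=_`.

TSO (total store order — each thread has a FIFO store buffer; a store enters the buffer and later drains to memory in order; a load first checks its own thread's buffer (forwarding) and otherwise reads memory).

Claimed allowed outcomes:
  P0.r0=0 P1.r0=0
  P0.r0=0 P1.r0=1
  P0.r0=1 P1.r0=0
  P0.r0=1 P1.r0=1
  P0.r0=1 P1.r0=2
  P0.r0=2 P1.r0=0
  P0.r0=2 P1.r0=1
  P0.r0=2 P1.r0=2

outcome vector order: (P0.r0,P1.r0)
TSO: 9 outcomes — {<0 0>, <0 1>, <0 2>, <1 0>, <1 1>, <1 2>, <2 0>, <2 1>, <2 2>}
TSO∖claimed = {<0 2>}

missing: P0.r0=0 P1.r0=2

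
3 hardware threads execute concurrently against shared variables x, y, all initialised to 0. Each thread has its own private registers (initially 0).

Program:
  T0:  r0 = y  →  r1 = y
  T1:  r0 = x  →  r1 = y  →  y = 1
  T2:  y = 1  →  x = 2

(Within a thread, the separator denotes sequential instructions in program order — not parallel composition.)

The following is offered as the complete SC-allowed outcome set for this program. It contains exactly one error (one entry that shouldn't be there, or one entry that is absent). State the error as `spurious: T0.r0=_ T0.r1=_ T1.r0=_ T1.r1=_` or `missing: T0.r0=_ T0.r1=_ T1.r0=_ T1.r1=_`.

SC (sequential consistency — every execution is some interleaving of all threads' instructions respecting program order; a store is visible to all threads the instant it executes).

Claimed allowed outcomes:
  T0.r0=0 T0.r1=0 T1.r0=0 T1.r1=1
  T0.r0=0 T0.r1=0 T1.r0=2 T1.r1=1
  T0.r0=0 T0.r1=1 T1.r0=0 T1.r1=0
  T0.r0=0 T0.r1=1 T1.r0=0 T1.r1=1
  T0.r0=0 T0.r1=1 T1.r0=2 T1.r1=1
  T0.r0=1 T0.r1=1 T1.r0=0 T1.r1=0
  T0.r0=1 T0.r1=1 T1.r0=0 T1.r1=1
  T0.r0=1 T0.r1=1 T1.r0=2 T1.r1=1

missing: T0.r0=0 T0.r1=0 T1.r0=0 T1.r1=0

outcome vector order: (T0.r0,T0.r1,T1.r0,T1.r1)
SC: 9 outcomes — {<0 0 0 0>; <0 0 0 1>; <0 0 2 1>; <0 1 0 0>; <0 1 0 1>; <0 1 2 1>; <1 1 0 0>; <1 1 0 1>; <1 1 2 1>}
SC∖claimed = {<0 0 0 0>}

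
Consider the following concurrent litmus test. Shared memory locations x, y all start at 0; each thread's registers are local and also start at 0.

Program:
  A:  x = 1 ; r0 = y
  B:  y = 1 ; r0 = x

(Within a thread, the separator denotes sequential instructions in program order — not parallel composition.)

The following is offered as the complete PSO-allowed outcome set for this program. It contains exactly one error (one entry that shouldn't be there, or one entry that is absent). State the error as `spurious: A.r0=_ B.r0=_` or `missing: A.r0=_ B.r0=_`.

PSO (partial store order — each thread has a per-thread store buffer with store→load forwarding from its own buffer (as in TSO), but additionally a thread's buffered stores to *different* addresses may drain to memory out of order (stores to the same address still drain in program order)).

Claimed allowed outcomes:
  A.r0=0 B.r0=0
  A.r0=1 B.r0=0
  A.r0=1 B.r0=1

missing: A.r0=0 B.r0=1

outcome vector order: (A.r0,B.r0)
PSO: 4 outcomes — {00 01 10 11}
PSO∖claimed = {01}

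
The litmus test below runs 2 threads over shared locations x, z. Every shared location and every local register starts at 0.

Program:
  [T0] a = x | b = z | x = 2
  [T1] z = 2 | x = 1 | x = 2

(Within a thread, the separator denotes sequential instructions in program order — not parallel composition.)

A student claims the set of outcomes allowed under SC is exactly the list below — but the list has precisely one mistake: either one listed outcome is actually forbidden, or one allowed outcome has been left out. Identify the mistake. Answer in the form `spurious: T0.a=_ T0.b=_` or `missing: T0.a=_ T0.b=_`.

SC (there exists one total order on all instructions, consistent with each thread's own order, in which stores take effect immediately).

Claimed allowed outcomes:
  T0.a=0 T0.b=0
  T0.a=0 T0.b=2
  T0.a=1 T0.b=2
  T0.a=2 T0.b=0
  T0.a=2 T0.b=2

outcome vector order: (T0.a,T0.b)
SC: 4 outcomes — {00 02 12 22}
claimed∖SC = {20}

spurious: T0.a=2 T0.b=0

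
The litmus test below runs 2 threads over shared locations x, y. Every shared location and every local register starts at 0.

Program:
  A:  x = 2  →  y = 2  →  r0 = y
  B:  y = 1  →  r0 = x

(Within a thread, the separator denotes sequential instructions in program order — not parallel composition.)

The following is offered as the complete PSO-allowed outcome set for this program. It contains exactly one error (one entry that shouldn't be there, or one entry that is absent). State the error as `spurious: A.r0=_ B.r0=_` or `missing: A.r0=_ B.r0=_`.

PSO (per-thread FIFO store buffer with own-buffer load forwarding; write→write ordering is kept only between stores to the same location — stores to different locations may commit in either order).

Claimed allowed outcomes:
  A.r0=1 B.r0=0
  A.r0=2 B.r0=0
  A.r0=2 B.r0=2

outcome vector order: (A.r0,B.r0)
[PSO] allowed = {<1 0>, <1 2>, <2 0>, <2 2>}
PSO∖claimed = {<1 2>}

missing: A.r0=1 B.r0=2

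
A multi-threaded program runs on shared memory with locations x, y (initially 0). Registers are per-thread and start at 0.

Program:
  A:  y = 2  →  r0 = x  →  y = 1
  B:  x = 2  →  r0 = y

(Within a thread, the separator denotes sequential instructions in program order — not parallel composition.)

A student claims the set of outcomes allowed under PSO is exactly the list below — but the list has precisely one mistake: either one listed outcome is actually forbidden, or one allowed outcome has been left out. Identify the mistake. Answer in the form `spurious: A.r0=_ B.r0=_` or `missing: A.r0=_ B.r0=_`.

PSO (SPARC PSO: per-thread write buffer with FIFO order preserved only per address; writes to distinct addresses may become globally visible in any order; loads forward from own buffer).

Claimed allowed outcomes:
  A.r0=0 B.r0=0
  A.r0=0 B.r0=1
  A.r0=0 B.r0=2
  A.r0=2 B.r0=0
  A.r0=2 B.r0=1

missing: A.r0=2 B.r0=2

outcome vector order: (A.r0,B.r0)
[PSO] allowed = {00; 01; 02; 20; 21; 22}
PSO∖claimed = {22}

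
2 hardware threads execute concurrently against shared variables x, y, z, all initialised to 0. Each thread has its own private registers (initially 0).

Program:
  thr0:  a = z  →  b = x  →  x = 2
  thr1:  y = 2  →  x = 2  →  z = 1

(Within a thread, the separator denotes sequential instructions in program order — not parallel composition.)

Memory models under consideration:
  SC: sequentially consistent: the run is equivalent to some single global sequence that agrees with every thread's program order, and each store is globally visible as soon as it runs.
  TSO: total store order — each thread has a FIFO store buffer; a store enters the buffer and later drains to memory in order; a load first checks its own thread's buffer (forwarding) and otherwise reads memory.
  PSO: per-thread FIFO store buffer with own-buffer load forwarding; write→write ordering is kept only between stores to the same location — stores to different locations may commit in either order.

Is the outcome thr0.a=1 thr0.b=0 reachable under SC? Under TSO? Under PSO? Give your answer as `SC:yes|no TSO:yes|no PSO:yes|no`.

outcome vector order: (thr0.a,thr0.b)
[SC] allowed = {(0,0), (0,2), (1,2)}
[TSO] allowed = {(0,0), (0,2), (1,2)}
[PSO] allowed = {(0,0), (0,2), (1,0), (1,2)}
target (1,0) ∈ {PSO}

SC:no TSO:no PSO:yes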